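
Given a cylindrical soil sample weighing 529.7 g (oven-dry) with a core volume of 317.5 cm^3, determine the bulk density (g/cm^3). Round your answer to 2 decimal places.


Step 1: Identify the formula: BD = dry mass / volume
Step 2: Substitute values: BD = 529.7 / 317.5
Step 3: BD = 1.67 g/cm^3

1.67


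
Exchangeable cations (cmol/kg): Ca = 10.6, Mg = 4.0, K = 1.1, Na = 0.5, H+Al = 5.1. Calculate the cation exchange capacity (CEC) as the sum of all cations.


Step 1: CEC = Ca + Mg + K + Na + (H+Al)
Step 2: CEC = 10.6 + 4.0 + 1.1 + 0.5 + 5.1
Step 3: CEC = 21.3 cmol/kg

21.3


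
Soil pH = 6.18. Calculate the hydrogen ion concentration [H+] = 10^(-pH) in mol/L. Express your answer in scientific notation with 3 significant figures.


Step 1: [H+] = 10^(-pH)
Step 2: [H+] = 10^(-6.18)
Step 3: [H+] = 6.61e-07 mol/L

6.61e-07


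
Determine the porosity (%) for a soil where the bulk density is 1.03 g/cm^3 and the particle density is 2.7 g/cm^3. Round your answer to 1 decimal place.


Step 1: Formula: n = 100 * (1 - BD / PD)
Step 2: n = 100 * (1 - 1.03 / 2.7)
Step 3: n = 100 * (1 - 0.38148)
Step 4: n = 61.9%

61.9


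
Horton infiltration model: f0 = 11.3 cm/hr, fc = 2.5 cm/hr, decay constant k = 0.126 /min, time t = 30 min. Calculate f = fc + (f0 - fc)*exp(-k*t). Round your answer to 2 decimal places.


Step 1: f = fc + (f0 - fc) * exp(-k * t)
Step 2: exp(-0.126 * 30) = 0.022823
Step 3: f = 2.5 + (11.3 - 2.5) * 0.022823
Step 4: f = 2.5 + 8.8 * 0.022823
Step 5: f = 2.7 cm/hr

2.7


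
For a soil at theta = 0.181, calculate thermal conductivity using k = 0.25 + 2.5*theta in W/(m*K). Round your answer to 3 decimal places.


Step 1: k = 0.25 + 2.5 * theta
Step 2: k = 0.25 + 2.5 * 0.181
Step 3: k = 0.25 + 0.453
Step 4: k = 0.703 W/(m*K)

0.703


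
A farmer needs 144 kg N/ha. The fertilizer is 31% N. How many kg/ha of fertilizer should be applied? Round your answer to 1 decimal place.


Step 1: Fertilizer rate = target N / (N content / 100)
Step 2: Rate = 144 / (31 / 100)
Step 3: Rate = 144 / 0.31
Step 4: Rate = 464.5 kg/ha

464.5


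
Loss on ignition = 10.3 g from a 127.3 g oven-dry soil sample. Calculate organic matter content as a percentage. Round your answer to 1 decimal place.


Step 1: OM% = 100 * LOI / sample mass
Step 2: OM = 100 * 10.3 / 127.3
Step 3: OM = 8.1%

8.1


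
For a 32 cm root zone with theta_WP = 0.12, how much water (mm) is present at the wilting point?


Step 1: Water (mm) = theta_WP * depth * 10
Step 2: Water = 0.12 * 32 * 10
Step 3: Water = 38.4 mm

38.4


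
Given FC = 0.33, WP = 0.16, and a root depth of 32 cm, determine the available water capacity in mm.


Step 1: Available water = (FC - WP) * depth * 10
Step 2: AW = (0.33 - 0.16) * 32 * 10
Step 3: AW = 0.17 * 32 * 10
Step 4: AW = 54.4 mm

54.4


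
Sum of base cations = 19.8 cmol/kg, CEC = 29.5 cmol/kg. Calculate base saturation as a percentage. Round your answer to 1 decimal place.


Step 1: BS = 100 * (sum of bases) / CEC
Step 2: BS = 100 * 19.8 / 29.5
Step 3: BS = 67.1%

67.1


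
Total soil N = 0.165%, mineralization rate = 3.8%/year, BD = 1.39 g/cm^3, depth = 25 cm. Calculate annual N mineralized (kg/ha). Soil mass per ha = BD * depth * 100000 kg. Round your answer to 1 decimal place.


Step 1: Soil mass per ha = BD * depth * 100000 = 1.39 * 25 * 100000 = 3475000 kg
Step 2: Total N pool = soil mass * N%/100 = 3475000 * 0.165/100 = 5733.75 kg/ha
Step 3: N mineralized = N pool * rate%/100 = 5733.75 * 3.8/100 = 217.9 kg/ha/yr

217.9


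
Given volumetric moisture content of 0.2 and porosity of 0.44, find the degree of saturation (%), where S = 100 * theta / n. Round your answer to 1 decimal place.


Step 1: S = 100 * theta_v / n
Step 2: S = 100 * 0.2 / 0.44
Step 3: S = 45.5%

45.5


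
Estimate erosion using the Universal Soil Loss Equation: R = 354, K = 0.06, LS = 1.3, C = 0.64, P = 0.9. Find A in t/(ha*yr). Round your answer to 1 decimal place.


Step 1: A = R * K * LS * C * P
Step 2: R * K = 354 * 0.06 = 21.24
Step 3: (R*K) * LS = 21.24 * 1.3 = 27.612
Step 4: * C * P = 27.612 * 0.64 * 0.9 = 15.9
Step 5: A = 15.9 t/(ha*yr)

15.9


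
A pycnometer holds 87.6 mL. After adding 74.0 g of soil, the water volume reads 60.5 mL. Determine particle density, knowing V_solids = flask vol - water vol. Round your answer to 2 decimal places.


Step 1: Volume of solids = flask volume - water volume with soil
Step 2: V_solids = 87.6 - 60.5 = 27.1 mL
Step 3: Particle density = mass / V_solids = 74.0 / 27.1 = 2.73 g/cm^3

2.73


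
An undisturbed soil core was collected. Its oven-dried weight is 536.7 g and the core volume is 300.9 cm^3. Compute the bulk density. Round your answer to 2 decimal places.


Step 1: Identify the formula: BD = dry mass / volume
Step 2: Substitute values: BD = 536.7 / 300.9
Step 3: BD = 1.78 g/cm^3

1.78


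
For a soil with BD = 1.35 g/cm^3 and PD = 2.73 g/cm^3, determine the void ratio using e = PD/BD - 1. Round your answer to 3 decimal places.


Step 1: e = PD / BD - 1
Step 2: e = 2.73 / 1.35 - 1
Step 3: e = 2.02222 - 1
Step 4: e = 1.022

1.022


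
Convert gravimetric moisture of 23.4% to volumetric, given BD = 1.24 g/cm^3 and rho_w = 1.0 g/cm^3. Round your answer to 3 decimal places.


Step 1: theta = (w / 100) * BD / rho_w
Step 2: theta = (23.4 / 100) * 1.24 / 1.0
Step 3: theta = 0.234 * 1.24
Step 4: theta = 0.29

0.29


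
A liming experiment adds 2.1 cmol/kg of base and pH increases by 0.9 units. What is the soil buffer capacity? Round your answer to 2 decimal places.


Step 1: BC = change in base / change in pH
Step 2: BC = 2.1 / 0.9
Step 3: BC = 2.33 cmol/(kg*pH unit)

2.33


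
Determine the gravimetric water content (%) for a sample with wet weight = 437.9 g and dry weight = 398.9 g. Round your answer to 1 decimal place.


Step 1: Water mass = wet - dry = 437.9 - 398.9 = 39.0 g
Step 2: w = 100 * water mass / dry mass
Step 3: w = 100 * 39.0 / 398.9 = 9.8%

9.8


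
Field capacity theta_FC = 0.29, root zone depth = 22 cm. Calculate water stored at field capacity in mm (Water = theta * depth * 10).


Step 1: Water (mm) = theta_FC * depth (cm) * 10
Step 2: Water = 0.29 * 22 * 10
Step 3: Water = 63.8 mm

63.8


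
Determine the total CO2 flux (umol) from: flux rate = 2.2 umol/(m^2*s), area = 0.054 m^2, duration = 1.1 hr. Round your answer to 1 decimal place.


Step 1: Convert time to seconds: 1.1 hr * 3600 = 3960.0 s
Step 2: Total = flux * area * time_s
Step 3: Total = 2.2 * 0.054 * 3960.0
Step 4: Total = 470.4 umol

470.4


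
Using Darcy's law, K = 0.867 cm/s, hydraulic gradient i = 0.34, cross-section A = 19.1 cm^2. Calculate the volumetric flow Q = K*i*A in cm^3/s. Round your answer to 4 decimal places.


Step 1: Apply Darcy's law: Q = K * i * A
Step 2: Q = 0.867 * 0.34 * 19.1
Step 3: Q = 5.6303 cm^3/s

5.6303


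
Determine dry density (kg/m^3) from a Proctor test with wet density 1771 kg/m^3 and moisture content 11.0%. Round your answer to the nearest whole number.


Step 1: Dry density = wet density / (1 + w/100)
Step 2: Dry density = 1771 / (1 + 11.0/100)
Step 3: Dry density = 1771 / 1.11
Step 4: Dry density = 1595 kg/m^3

1595


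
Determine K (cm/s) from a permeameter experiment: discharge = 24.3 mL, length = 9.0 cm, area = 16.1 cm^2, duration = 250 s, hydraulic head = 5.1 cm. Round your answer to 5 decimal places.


Step 1: K = Q * L / (A * t * h)
Step 2: Numerator = 24.3 * 9.0 = 218.7
Step 3: Denominator = 16.1 * 250 * 5.1 = 20527.5
Step 4: K = 218.7 / 20527.5 = 0.01065 cm/s

0.01065


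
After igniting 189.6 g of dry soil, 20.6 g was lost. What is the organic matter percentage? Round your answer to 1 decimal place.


Step 1: OM% = 100 * LOI / sample mass
Step 2: OM = 100 * 20.6 / 189.6
Step 3: OM = 10.9%

10.9


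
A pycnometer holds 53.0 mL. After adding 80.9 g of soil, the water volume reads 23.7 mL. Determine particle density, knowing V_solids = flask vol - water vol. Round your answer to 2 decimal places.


Step 1: Volume of solids = flask volume - water volume with soil
Step 2: V_solids = 53.0 - 23.7 = 29.3 mL
Step 3: Particle density = mass / V_solids = 80.9 / 29.3 = 2.76 g/cm^3

2.76


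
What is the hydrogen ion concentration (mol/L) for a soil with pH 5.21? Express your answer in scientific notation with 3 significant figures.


Step 1: [H+] = 10^(-pH)
Step 2: [H+] = 10^(-5.21)
Step 3: [H+] = 6.17e-06 mol/L

6.17e-06


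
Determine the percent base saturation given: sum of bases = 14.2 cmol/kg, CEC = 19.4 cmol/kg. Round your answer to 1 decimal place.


Step 1: BS = 100 * (sum of bases) / CEC
Step 2: BS = 100 * 14.2 / 19.4
Step 3: BS = 73.2%

73.2


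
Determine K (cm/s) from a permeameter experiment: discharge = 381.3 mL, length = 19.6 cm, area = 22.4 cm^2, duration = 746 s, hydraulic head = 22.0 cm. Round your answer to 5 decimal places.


Step 1: K = Q * L / (A * t * h)
Step 2: Numerator = 381.3 * 19.6 = 7473.48
Step 3: Denominator = 22.4 * 746 * 22.0 = 367628.8
Step 4: K = 7473.48 / 367628.8 = 0.02033 cm/s

0.02033


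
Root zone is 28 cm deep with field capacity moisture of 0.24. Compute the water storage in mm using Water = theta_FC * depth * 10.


Step 1: Water (mm) = theta_FC * depth (cm) * 10
Step 2: Water = 0.24 * 28 * 10
Step 3: Water = 67.2 mm

67.2


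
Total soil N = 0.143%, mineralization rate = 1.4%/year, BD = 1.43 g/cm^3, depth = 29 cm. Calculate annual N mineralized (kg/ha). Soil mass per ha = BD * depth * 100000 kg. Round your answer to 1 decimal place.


Step 1: Soil mass per ha = BD * depth * 100000 = 1.43 * 29 * 100000 = 4147000 kg
Step 2: Total N pool = soil mass * N%/100 = 4147000 * 0.143/100 = 5930.21 kg/ha
Step 3: N mineralized = N pool * rate%/100 = 5930.21 * 1.4/100 = 83.0 kg/ha/yr

83.0


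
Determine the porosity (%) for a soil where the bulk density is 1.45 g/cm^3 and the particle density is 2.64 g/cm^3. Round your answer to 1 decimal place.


Step 1: Formula: n = 100 * (1 - BD / PD)
Step 2: n = 100 * (1 - 1.45 / 2.64)
Step 3: n = 100 * (1 - 0.54924)
Step 4: n = 45.1%

45.1


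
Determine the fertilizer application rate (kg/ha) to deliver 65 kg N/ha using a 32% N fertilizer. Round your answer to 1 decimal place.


Step 1: Fertilizer rate = target N / (N content / 100)
Step 2: Rate = 65 / (32 / 100)
Step 3: Rate = 65 / 0.32
Step 4: Rate = 203.1 kg/ha

203.1


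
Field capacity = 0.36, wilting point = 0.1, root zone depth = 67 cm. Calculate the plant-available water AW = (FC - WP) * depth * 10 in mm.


Step 1: Available water = (FC - WP) * depth * 10
Step 2: AW = (0.36 - 0.1) * 67 * 10
Step 3: AW = 0.26 * 67 * 10
Step 4: AW = 174.2 mm

174.2


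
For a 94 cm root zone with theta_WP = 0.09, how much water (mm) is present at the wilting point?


Step 1: Water (mm) = theta_WP * depth * 10
Step 2: Water = 0.09 * 94 * 10
Step 3: Water = 84.6 mm

84.6


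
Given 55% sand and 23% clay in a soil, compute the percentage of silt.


Step 1: sand + silt + clay = 100%
Step 2: silt = 100 - sand - clay
Step 3: silt = 100 - 55 - 23
Step 4: silt = 22%

22


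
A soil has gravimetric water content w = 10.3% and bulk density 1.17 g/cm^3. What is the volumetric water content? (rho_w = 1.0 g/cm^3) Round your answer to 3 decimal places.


Step 1: theta = (w / 100) * BD / rho_w
Step 2: theta = (10.3 / 100) * 1.17 / 1.0
Step 3: theta = 0.103 * 1.17
Step 4: theta = 0.121

0.121


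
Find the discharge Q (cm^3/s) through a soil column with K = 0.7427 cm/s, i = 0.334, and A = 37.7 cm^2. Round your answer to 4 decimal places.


Step 1: Apply Darcy's law: Q = K * i * A
Step 2: Q = 0.7427 * 0.334 * 37.7
Step 3: Q = 9.3519 cm^3/s

9.3519


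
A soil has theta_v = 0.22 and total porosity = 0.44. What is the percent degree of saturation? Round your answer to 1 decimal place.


Step 1: S = 100 * theta_v / n
Step 2: S = 100 * 0.22 / 0.44
Step 3: S = 50.0%

50.0


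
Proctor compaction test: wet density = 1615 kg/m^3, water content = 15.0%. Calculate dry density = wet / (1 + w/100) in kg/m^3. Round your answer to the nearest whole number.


Step 1: Dry density = wet density / (1 + w/100)
Step 2: Dry density = 1615 / (1 + 15.0/100)
Step 3: Dry density = 1615 / 1.15
Step 4: Dry density = 1404 kg/m^3

1404


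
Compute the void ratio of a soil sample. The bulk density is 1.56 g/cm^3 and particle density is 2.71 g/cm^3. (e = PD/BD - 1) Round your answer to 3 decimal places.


Step 1: e = PD / BD - 1
Step 2: e = 2.71 / 1.56 - 1
Step 3: e = 1.73718 - 1
Step 4: e = 0.737

0.737


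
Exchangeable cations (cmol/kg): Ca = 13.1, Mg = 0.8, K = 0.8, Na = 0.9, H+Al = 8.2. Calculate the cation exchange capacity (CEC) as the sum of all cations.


Step 1: CEC = Ca + Mg + K + Na + (H+Al)
Step 2: CEC = 13.1 + 0.8 + 0.8 + 0.9 + 8.2
Step 3: CEC = 23.8 cmol/kg

23.8


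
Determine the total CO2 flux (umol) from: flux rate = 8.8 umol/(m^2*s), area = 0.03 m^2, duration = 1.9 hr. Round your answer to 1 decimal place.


Step 1: Convert time to seconds: 1.9 hr * 3600 = 6840.0 s
Step 2: Total = flux * area * time_s
Step 3: Total = 8.8 * 0.03 * 6840.0
Step 4: Total = 1805.8 umol

1805.8


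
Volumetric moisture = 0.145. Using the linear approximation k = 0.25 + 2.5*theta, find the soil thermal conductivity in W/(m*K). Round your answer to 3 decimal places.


Step 1: k = 0.25 + 2.5 * theta
Step 2: k = 0.25 + 2.5 * 0.145
Step 3: k = 0.25 + 0.363
Step 4: k = 0.613 W/(m*K)

0.613


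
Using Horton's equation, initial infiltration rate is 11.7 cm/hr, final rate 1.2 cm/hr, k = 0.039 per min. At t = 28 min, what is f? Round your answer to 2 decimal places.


Step 1: f = fc + (f0 - fc) * exp(-k * t)
Step 2: exp(-0.039 * 28) = 0.335545
Step 3: f = 1.2 + (11.7 - 1.2) * 0.335545
Step 4: f = 1.2 + 10.5 * 0.335545
Step 5: f = 4.72 cm/hr

4.72


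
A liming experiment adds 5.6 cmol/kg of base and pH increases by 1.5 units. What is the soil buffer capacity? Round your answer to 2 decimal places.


Step 1: BC = change in base / change in pH
Step 2: BC = 5.6 / 1.5
Step 3: BC = 3.73 cmol/(kg*pH unit)

3.73


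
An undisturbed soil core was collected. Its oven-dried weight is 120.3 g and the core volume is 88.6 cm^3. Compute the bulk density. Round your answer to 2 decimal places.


Step 1: Identify the formula: BD = dry mass / volume
Step 2: Substitute values: BD = 120.3 / 88.6
Step 3: BD = 1.36 g/cm^3

1.36


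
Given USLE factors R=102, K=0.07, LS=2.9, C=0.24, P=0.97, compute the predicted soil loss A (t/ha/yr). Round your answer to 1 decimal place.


Step 1: A = R * K * LS * C * P
Step 2: R * K = 102 * 0.07 = 7.14
Step 3: (R*K) * LS = 7.14 * 2.9 = 20.706
Step 4: * C * P = 20.706 * 0.24 * 0.97 = 4.8
Step 5: A = 4.8 t/(ha*yr)

4.8


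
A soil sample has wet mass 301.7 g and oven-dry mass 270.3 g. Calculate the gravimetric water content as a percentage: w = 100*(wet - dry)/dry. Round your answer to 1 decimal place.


Step 1: Water mass = wet - dry = 301.7 - 270.3 = 31.4 g
Step 2: w = 100 * water mass / dry mass
Step 3: w = 100 * 31.4 / 270.3 = 11.6%

11.6


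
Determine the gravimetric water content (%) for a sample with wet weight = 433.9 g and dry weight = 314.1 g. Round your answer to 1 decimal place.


Step 1: Water mass = wet - dry = 433.9 - 314.1 = 119.8 g
Step 2: w = 100 * water mass / dry mass
Step 3: w = 100 * 119.8 / 314.1 = 38.1%

38.1


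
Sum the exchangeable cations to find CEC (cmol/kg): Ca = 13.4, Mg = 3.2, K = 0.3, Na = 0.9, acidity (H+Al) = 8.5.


Step 1: CEC = Ca + Mg + K + Na + (H+Al)
Step 2: CEC = 13.4 + 3.2 + 0.3 + 0.9 + 8.5
Step 3: CEC = 26.3 cmol/kg

26.3


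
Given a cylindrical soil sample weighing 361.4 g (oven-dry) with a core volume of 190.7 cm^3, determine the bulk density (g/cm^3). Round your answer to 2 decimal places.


Step 1: Identify the formula: BD = dry mass / volume
Step 2: Substitute values: BD = 361.4 / 190.7
Step 3: BD = 1.9 g/cm^3

1.9


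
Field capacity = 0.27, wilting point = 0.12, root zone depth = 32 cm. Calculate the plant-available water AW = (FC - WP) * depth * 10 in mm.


Step 1: Available water = (FC - WP) * depth * 10
Step 2: AW = (0.27 - 0.12) * 32 * 10
Step 3: AW = 0.15 * 32 * 10
Step 4: AW = 48.0 mm

48.0


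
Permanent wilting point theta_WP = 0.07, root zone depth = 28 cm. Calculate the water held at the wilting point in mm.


Step 1: Water (mm) = theta_WP * depth * 10
Step 2: Water = 0.07 * 28 * 10
Step 3: Water = 19.6 mm

19.6


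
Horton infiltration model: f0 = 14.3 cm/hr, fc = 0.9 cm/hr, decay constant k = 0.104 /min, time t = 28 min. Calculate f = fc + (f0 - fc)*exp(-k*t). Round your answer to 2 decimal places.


Step 1: f = fc + (f0 - fc) * exp(-k * t)
Step 2: exp(-0.104 * 28) = 0.054367
Step 3: f = 0.9 + (14.3 - 0.9) * 0.054367
Step 4: f = 0.9 + 13.4 * 0.054367
Step 5: f = 1.63 cm/hr

1.63


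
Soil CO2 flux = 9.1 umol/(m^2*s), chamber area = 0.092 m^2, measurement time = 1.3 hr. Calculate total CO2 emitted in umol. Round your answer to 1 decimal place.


Step 1: Convert time to seconds: 1.3 hr * 3600 = 4680.0 s
Step 2: Total = flux * area * time_s
Step 3: Total = 9.1 * 0.092 * 4680.0
Step 4: Total = 3918.1 umol

3918.1


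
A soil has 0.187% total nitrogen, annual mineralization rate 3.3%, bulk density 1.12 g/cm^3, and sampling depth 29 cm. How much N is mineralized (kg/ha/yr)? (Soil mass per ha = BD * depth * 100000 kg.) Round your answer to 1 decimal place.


Step 1: Soil mass per ha = BD * depth * 100000 = 1.12 * 29 * 100000 = 3248000 kg
Step 2: Total N pool = soil mass * N%/100 = 3248000 * 0.187/100 = 6073.76 kg/ha
Step 3: N mineralized = N pool * rate%/100 = 6073.76 * 3.3/100 = 200.4 kg/ha/yr

200.4


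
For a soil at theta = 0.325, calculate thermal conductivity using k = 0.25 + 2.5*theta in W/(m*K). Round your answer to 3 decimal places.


Step 1: k = 0.25 + 2.5 * theta
Step 2: k = 0.25 + 2.5 * 0.325
Step 3: k = 0.25 + 0.813
Step 4: k = 1.063 W/(m*K)

1.063


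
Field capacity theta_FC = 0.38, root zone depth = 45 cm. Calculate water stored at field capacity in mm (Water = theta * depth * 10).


Step 1: Water (mm) = theta_FC * depth (cm) * 10
Step 2: Water = 0.38 * 45 * 10
Step 3: Water = 171.0 mm

171.0


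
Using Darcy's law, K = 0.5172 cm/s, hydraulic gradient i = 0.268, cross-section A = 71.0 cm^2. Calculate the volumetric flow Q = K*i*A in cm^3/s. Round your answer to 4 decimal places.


Step 1: Apply Darcy's law: Q = K * i * A
Step 2: Q = 0.5172 * 0.268 * 71.0
Step 3: Q = 9.8413 cm^3/s

9.8413


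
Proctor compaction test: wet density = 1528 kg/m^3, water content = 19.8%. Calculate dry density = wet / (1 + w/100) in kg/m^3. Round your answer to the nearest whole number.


Step 1: Dry density = wet density / (1 + w/100)
Step 2: Dry density = 1528 / (1 + 19.8/100)
Step 3: Dry density = 1528 / 1.198
Step 4: Dry density = 1275 kg/m^3

1275


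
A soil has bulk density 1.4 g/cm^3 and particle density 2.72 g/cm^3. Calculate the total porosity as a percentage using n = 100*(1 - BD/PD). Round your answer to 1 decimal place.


Step 1: Formula: n = 100 * (1 - BD / PD)
Step 2: n = 100 * (1 - 1.4 / 2.72)
Step 3: n = 100 * (1 - 0.51471)
Step 4: n = 48.5%

48.5


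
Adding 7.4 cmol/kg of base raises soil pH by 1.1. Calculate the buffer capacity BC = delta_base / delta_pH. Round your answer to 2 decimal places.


Step 1: BC = change in base / change in pH
Step 2: BC = 7.4 / 1.1
Step 3: BC = 6.73 cmol/(kg*pH unit)

6.73


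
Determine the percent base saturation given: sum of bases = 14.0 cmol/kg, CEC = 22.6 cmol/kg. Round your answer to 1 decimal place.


Step 1: BS = 100 * (sum of bases) / CEC
Step 2: BS = 100 * 14.0 / 22.6
Step 3: BS = 61.9%

61.9


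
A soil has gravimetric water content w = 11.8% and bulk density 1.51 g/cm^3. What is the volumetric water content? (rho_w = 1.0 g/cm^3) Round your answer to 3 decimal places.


Step 1: theta = (w / 100) * BD / rho_w
Step 2: theta = (11.8 / 100) * 1.51 / 1.0
Step 3: theta = 0.118 * 1.51
Step 4: theta = 0.178

0.178


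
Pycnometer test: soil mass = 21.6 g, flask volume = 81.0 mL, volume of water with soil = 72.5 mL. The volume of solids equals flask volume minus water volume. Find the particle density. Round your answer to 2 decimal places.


Step 1: Volume of solids = flask volume - water volume with soil
Step 2: V_solids = 81.0 - 72.5 = 8.5 mL
Step 3: Particle density = mass / V_solids = 21.6 / 8.5 = 2.54 g/cm^3

2.54


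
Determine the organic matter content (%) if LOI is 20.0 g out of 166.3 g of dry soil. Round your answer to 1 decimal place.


Step 1: OM% = 100 * LOI / sample mass
Step 2: OM = 100 * 20.0 / 166.3
Step 3: OM = 12.0%

12.0


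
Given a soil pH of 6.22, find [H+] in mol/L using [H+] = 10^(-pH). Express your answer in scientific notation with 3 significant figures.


Step 1: [H+] = 10^(-pH)
Step 2: [H+] = 10^(-6.22)
Step 3: [H+] = 6.03e-07 mol/L

6.03e-07


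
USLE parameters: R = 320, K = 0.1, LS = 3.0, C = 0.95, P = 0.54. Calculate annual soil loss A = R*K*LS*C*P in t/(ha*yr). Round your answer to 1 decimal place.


Step 1: A = R * K * LS * C * P
Step 2: R * K = 320 * 0.1 = 32.0
Step 3: (R*K) * LS = 32.0 * 3.0 = 96.0
Step 4: * C * P = 96.0 * 0.95 * 0.54 = 49.2
Step 5: A = 49.2 t/(ha*yr)

49.2


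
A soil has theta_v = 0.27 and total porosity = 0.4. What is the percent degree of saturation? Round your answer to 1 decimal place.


Step 1: S = 100 * theta_v / n
Step 2: S = 100 * 0.27 / 0.4
Step 3: S = 67.5%

67.5


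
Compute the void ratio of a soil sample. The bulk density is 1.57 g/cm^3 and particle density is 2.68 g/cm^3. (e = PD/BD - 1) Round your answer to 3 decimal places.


Step 1: e = PD / BD - 1
Step 2: e = 2.68 / 1.57 - 1
Step 3: e = 1.70701 - 1
Step 4: e = 0.707

0.707


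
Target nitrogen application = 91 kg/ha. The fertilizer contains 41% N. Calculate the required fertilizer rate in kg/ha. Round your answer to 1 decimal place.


Step 1: Fertilizer rate = target N / (N content / 100)
Step 2: Rate = 91 / (41 / 100)
Step 3: Rate = 91 / 0.41
Step 4: Rate = 222.0 kg/ha

222.0


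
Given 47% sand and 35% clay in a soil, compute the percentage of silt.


Step 1: sand + silt + clay = 100%
Step 2: silt = 100 - sand - clay
Step 3: silt = 100 - 47 - 35
Step 4: silt = 18%

18


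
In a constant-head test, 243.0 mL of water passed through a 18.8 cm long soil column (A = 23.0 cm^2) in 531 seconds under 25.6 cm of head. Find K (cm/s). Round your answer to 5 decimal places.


Step 1: K = Q * L / (A * t * h)
Step 2: Numerator = 243.0 * 18.8 = 4568.4
Step 3: Denominator = 23.0 * 531 * 25.6 = 312652.8
Step 4: K = 4568.4 / 312652.8 = 0.01461 cm/s

0.01461


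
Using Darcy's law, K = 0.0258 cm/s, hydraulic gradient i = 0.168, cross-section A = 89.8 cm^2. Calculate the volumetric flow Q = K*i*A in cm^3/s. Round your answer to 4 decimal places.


Step 1: Apply Darcy's law: Q = K * i * A
Step 2: Q = 0.0258 * 0.168 * 89.8
Step 3: Q = 0.3892 cm^3/s

0.3892


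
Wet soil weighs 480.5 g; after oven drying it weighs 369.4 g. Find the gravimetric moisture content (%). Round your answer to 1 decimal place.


Step 1: Water mass = wet - dry = 480.5 - 369.4 = 111.1 g
Step 2: w = 100 * water mass / dry mass
Step 3: w = 100 * 111.1 / 369.4 = 30.1%

30.1


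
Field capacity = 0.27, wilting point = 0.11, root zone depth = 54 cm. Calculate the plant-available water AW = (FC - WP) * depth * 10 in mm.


Step 1: Available water = (FC - WP) * depth * 10
Step 2: AW = (0.27 - 0.11) * 54 * 10
Step 3: AW = 0.16 * 54 * 10
Step 4: AW = 86.4 mm

86.4


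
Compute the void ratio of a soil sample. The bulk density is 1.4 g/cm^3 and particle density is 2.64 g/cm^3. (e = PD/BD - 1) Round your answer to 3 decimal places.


Step 1: e = PD / BD - 1
Step 2: e = 2.64 / 1.4 - 1
Step 3: e = 1.88571 - 1
Step 4: e = 0.886

0.886


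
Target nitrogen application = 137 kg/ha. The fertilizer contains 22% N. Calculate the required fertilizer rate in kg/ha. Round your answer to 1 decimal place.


Step 1: Fertilizer rate = target N / (N content / 100)
Step 2: Rate = 137 / (22 / 100)
Step 3: Rate = 137 / 0.22
Step 4: Rate = 622.7 kg/ha

622.7


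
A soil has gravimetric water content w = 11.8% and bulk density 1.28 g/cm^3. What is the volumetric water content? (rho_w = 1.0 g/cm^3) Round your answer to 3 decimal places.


Step 1: theta = (w / 100) * BD / rho_w
Step 2: theta = (11.8 / 100) * 1.28 / 1.0
Step 3: theta = 0.118 * 1.28
Step 4: theta = 0.151

0.151


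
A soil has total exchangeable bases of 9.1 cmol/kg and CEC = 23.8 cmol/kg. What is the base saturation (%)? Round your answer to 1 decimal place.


Step 1: BS = 100 * (sum of bases) / CEC
Step 2: BS = 100 * 9.1 / 23.8
Step 3: BS = 38.2%

38.2


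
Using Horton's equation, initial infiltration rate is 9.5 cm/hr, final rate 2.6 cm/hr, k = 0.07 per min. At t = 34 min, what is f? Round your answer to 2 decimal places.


Step 1: f = fc + (f0 - fc) * exp(-k * t)
Step 2: exp(-0.07 * 34) = 0.092551
Step 3: f = 2.6 + (9.5 - 2.6) * 0.092551
Step 4: f = 2.6 + 6.9 * 0.092551
Step 5: f = 3.24 cm/hr

3.24


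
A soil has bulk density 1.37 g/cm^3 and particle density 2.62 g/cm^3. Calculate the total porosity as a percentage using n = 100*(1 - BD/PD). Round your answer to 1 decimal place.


Step 1: Formula: n = 100 * (1 - BD / PD)
Step 2: n = 100 * (1 - 1.37 / 2.62)
Step 3: n = 100 * (1 - 0.5229)
Step 4: n = 47.7%

47.7


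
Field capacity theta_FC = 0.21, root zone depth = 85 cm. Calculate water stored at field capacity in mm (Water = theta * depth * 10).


Step 1: Water (mm) = theta_FC * depth (cm) * 10
Step 2: Water = 0.21 * 85 * 10
Step 3: Water = 178.5 mm

178.5


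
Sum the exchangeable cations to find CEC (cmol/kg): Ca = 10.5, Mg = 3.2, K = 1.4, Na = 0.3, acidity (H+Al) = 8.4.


Step 1: CEC = Ca + Mg + K + Na + (H+Al)
Step 2: CEC = 10.5 + 3.2 + 1.4 + 0.3 + 8.4
Step 3: CEC = 23.8 cmol/kg

23.8


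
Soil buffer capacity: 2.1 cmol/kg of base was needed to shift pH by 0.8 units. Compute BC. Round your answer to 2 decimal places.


Step 1: BC = change in base / change in pH
Step 2: BC = 2.1 / 0.8
Step 3: BC = 2.63 cmol/(kg*pH unit)

2.63


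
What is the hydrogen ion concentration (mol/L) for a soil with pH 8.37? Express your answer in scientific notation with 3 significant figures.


Step 1: [H+] = 10^(-pH)
Step 2: [H+] = 10^(-8.37)
Step 3: [H+] = 4.27e-09 mol/L

4.27e-09


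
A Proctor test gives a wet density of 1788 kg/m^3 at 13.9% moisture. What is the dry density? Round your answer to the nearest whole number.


Step 1: Dry density = wet density / (1 + w/100)
Step 2: Dry density = 1788 / (1 + 13.9/100)
Step 3: Dry density = 1788 / 1.139
Step 4: Dry density = 1570 kg/m^3

1570


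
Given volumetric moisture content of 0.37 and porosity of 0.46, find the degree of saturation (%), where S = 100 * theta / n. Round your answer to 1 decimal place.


Step 1: S = 100 * theta_v / n
Step 2: S = 100 * 0.37 / 0.46
Step 3: S = 80.4%

80.4


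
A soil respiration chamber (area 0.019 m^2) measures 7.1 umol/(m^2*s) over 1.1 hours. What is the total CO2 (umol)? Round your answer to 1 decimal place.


Step 1: Convert time to seconds: 1.1 hr * 3600 = 3960.0 s
Step 2: Total = flux * area * time_s
Step 3: Total = 7.1 * 0.019 * 3960.0
Step 4: Total = 534.2 umol

534.2


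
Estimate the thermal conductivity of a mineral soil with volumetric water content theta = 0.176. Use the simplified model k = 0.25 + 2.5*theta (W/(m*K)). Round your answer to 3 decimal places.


Step 1: k = 0.25 + 2.5 * theta
Step 2: k = 0.25 + 2.5 * 0.176
Step 3: k = 0.25 + 0.44
Step 4: k = 0.69 W/(m*K)

0.69


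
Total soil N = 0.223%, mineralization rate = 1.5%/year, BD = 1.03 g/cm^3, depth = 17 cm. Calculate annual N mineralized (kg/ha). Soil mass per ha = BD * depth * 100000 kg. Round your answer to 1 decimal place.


Step 1: Soil mass per ha = BD * depth * 100000 = 1.03 * 17 * 100000 = 1751000 kg
Step 2: Total N pool = soil mass * N%/100 = 1751000 * 0.223/100 = 3904.73 kg/ha
Step 3: N mineralized = N pool * rate%/100 = 3904.73 * 1.5/100 = 58.6 kg/ha/yr

58.6


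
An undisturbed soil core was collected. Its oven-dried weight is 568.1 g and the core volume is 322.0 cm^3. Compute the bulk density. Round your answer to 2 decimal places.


Step 1: Identify the formula: BD = dry mass / volume
Step 2: Substitute values: BD = 568.1 / 322.0
Step 3: BD = 1.76 g/cm^3

1.76


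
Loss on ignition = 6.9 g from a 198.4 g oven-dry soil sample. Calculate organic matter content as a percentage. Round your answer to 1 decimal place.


Step 1: OM% = 100 * LOI / sample mass
Step 2: OM = 100 * 6.9 / 198.4
Step 3: OM = 3.5%

3.5


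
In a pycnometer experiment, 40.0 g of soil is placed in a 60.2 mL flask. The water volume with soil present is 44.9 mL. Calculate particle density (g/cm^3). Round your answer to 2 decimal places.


Step 1: Volume of solids = flask volume - water volume with soil
Step 2: V_solids = 60.2 - 44.9 = 15.3 mL
Step 3: Particle density = mass / V_solids = 40.0 / 15.3 = 2.61 g/cm^3

2.61


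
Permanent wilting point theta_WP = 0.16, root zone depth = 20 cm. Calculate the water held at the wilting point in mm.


Step 1: Water (mm) = theta_WP * depth * 10
Step 2: Water = 0.16 * 20 * 10
Step 3: Water = 32.0 mm

32.0


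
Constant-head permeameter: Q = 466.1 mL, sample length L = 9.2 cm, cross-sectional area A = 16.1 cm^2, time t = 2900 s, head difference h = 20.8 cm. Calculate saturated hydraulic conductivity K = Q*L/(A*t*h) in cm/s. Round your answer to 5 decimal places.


Step 1: K = Q * L / (A * t * h)
Step 2: Numerator = 466.1 * 9.2 = 4288.12
Step 3: Denominator = 16.1 * 2900 * 20.8 = 971152.0
Step 4: K = 4288.12 / 971152.0 = 0.00442 cm/s

0.00442


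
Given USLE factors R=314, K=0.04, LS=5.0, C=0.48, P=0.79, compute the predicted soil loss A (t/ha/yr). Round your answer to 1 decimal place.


Step 1: A = R * K * LS * C * P
Step 2: R * K = 314 * 0.04 = 12.56
Step 3: (R*K) * LS = 12.56 * 5.0 = 62.8
Step 4: * C * P = 62.8 * 0.48 * 0.79 = 23.8
Step 5: A = 23.8 t/(ha*yr)

23.8


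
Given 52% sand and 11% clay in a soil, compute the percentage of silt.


Step 1: sand + silt + clay = 100%
Step 2: silt = 100 - sand - clay
Step 3: silt = 100 - 52 - 11
Step 4: silt = 37%

37


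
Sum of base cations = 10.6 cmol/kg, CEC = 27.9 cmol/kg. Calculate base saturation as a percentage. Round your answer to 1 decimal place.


Step 1: BS = 100 * (sum of bases) / CEC
Step 2: BS = 100 * 10.6 / 27.9
Step 3: BS = 38.0%

38.0


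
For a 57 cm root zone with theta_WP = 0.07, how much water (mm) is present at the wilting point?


Step 1: Water (mm) = theta_WP * depth * 10
Step 2: Water = 0.07 * 57 * 10
Step 3: Water = 39.9 mm

39.9


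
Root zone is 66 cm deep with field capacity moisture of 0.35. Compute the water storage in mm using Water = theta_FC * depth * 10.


Step 1: Water (mm) = theta_FC * depth (cm) * 10
Step 2: Water = 0.35 * 66 * 10
Step 3: Water = 231.0 mm

231.0


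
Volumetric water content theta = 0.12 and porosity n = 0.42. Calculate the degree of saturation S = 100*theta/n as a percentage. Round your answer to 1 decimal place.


Step 1: S = 100 * theta_v / n
Step 2: S = 100 * 0.12 / 0.42
Step 3: S = 28.6%

28.6


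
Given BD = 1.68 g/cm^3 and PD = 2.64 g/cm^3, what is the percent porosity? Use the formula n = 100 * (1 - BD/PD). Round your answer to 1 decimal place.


Step 1: Formula: n = 100 * (1 - BD / PD)
Step 2: n = 100 * (1 - 1.68 / 2.64)
Step 3: n = 100 * (1 - 0.63636)
Step 4: n = 36.4%

36.4


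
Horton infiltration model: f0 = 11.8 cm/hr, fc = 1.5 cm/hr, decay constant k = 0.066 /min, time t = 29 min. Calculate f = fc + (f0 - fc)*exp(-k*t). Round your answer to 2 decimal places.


Step 1: f = fc + (f0 - fc) * exp(-k * t)
Step 2: exp(-0.066 * 29) = 0.147489
Step 3: f = 1.5 + (11.8 - 1.5) * 0.147489
Step 4: f = 1.5 + 10.3 * 0.147489
Step 5: f = 3.02 cm/hr

3.02


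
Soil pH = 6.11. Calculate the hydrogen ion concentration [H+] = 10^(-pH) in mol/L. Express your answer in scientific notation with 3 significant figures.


Step 1: [H+] = 10^(-pH)
Step 2: [H+] = 10^(-6.11)
Step 3: [H+] = 7.76e-07 mol/L

7.76e-07


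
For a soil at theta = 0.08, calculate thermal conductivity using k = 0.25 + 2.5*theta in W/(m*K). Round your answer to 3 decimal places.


Step 1: k = 0.25 + 2.5 * theta
Step 2: k = 0.25 + 2.5 * 0.08
Step 3: k = 0.25 + 0.2
Step 4: k = 0.45 W/(m*K)

0.45


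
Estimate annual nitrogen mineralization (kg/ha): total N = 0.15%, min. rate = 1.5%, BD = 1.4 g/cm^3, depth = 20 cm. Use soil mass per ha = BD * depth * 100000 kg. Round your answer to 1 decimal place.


Step 1: Soil mass per ha = BD * depth * 100000 = 1.4 * 20 * 100000 = 2800000 kg
Step 2: Total N pool = soil mass * N%/100 = 2800000 * 0.15/100 = 4200.0 kg/ha
Step 3: N mineralized = N pool * rate%/100 = 4200.0 * 1.5/100 = 63.0 kg/ha/yr

63.0


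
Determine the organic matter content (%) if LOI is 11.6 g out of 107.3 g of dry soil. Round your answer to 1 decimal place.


Step 1: OM% = 100 * LOI / sample mass
Step 2: OM = 100 * 11.6 / 107.3
Step 3: OM = 10.8%

10.8


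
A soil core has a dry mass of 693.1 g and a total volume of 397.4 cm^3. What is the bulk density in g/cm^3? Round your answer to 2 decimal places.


Step 1: Identify the formula: BD = dry mass / volume
Step 2: Substitute values: BD = 693.1 / 397.4
Step 3: BD = 1.74 g/cm^3

1.74


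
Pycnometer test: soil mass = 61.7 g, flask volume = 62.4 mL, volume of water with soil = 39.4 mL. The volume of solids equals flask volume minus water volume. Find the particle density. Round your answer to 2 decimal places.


Step 1: Volume of solids = flask volume - water volume with soil
Step 2: V_solids = 62.4 - 39.4 = 23.0 mL
Step 3: Particle density = mass / V_solids = 61.7 / 23.0 = 2.68 g/cm^3

2.68


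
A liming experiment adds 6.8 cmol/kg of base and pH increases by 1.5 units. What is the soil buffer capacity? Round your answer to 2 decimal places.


Step 1: BC = change in base / change in pH
Step 2: BC = 6.8 / 1.5
Step 3: BC = 4.53 cmol/(kg*pH unit)

4.53


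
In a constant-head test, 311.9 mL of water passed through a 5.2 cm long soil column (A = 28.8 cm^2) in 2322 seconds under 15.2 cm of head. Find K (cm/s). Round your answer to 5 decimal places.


Step 1: K = Q * L / (A * t * h)
Step 2: Numerator = 311.9 * 5.2 = 1621.88
Step 3: Denominator = 28.8 * 2322 * 15.2 = 1016478.72
Step 4: K = 1621.88 / 1016478.72 = 0.0016 cm/s

0.0016


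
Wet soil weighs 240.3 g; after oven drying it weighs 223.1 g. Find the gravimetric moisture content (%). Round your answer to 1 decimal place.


Step 1: Water mass = wet - dry = 240.3 - 223.1 = 17.2 g
Step 2: w = 100 * water mass / dry mass
Step 3: w = 100 * 17.2 / 223.1 = 7.7%

7.7


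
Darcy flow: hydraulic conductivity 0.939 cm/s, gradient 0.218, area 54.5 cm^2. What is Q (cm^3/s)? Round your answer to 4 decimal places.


Step 1: Apply Darcy's law: Q = K * i * A
Step 2: Q = 0.939 * 0.218 * 54.5
Step 3: Q = 11.1563 cm^3/s

11.1563


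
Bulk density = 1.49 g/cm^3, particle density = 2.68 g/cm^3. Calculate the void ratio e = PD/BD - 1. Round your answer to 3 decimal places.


Step 1: e = PD / BD - 1
Step 2: e = 2.68 / 1.49 - 1
Step 3: e = 1.79866 - 1
Step 4: e = 0.799

0.799


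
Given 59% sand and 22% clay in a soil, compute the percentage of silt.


Step 1: sand + silt + clay = 100%
Step 2: silt = 100 - sand - clay
Step 3: silt = 100 - 59 - 22
Step 4: silt = 19%

19


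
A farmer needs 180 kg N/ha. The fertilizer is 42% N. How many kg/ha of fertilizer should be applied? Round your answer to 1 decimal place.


Step 1: Fertilizer rate = target N / (N content / 100)
Step 2: Rate = 180 / (42 / 100)
Step 3: Rate = 180 / 0.42
Step 4: Rate = 428.6 kg/ha

428.6


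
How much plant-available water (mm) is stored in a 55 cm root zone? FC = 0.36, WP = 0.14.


Step 1: Available water = (FC - WP) * depth * 10
Step 2: AW = (0.36 - 0.14) * 55 * 10
Step 3: AW = 0.22 * 55 * 10
Step 4: AW = 121.0 mm

121.0


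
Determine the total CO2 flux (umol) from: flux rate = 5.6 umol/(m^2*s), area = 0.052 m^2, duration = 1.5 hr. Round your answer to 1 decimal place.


Step 1: Convert time to seconds: 1.5 hr * 3600 = 5400.0 s
Step 2: Total = flux * area * time_s
Step 3: Total = 5.6 * 0.052 * 5400.0
Step 4: Total = 1572.5 umol

1572.5


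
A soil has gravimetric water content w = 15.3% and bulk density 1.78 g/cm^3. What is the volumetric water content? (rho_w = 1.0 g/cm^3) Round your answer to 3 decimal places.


Step 1: theta = (w / 100) * BD / rho_w
Step 2: theta = (15.3 / 100) * 1.78 / 1.0
Step 3: theta = 0.153 * 1.78
Step 4: theta = 0.272

0.272


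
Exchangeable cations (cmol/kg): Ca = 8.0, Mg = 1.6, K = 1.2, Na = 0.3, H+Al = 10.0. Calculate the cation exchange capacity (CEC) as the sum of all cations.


Step 1: CEC = Ca + Mg + K + Na + (H+Al)
Step 2: CEC = 8.0 + 1.6 + 1.2 + 0.3 + 10.0
Step 3: CEC = 21.1 cmol/kg

21.1


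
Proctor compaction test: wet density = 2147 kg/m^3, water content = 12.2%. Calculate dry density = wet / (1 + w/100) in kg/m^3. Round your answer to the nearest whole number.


Step 1: Dry density = wet density / (1 + w/100)
Step 2: Dry density = 2147 / (1 + 12.2/100)
Step 3: Dry density = 2147 / 1.122
Step 4: Dry density = 1914 kg/m^3

1914


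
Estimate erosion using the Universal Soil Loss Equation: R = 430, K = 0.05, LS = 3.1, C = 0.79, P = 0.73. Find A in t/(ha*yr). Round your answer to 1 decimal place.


Step 1: A = R * K * LS * C * P
Step 2: R * K = 430 * 0.05 = 21.5
Step 3: (R*K) * LS = 21.5 * 3.1 = 66.65
Step 4: * C * P = 66.65 * 0.79 * 0.73 = 38.4
Step 5: A = 38.4 t/(ha*yr)

38.4


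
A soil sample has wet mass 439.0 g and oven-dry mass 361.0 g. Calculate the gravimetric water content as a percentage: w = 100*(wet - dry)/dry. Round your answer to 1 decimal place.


Step 1: Water mass = wet - dry = 439.0 - 361.0 = 78.0 g
Step 2: w = 100 * water mass / dry mass
Step 3: w = 100 * 78.0 / 361.0 = 21.6%

21.6


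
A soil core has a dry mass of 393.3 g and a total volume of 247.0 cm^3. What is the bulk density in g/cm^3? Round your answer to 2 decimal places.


Step 1: Identify the formula: BD = dry mass / volume
Step 2: Substitute values: BD = 393.3 / 247.0
Step 3: BD = 1.59 g/cm^3

1.59


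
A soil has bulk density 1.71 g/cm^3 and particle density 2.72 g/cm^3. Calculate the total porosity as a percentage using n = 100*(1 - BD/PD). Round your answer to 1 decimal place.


Step 1: Formula: n = 100 * (1 - BD / PD)
Step 2: n = 100 * (1 - 1.71 / 2.72)
Step 3: n = 100 * (1 - 0.62868)
Step 4: n = 37.1%

37.1


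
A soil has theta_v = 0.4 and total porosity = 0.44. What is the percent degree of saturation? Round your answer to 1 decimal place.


Step 1: S = 100 * theta_v / n
Step 2: S = 100 * 0.4 / 0.44
Step 3: S = 90.9%

90.9


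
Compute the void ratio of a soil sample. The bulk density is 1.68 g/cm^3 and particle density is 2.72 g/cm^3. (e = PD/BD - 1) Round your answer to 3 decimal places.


Step 1: e = PD / BD - 1
Step 2: e = 2.72 / 1.68 - 1
Step 3: e = 1.61905 - 1
Step 4: e = 0.619

0.619


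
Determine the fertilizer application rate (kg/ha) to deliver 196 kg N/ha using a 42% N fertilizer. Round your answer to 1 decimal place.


Step 1: Fertilizer rate = target N / (N content / 100)
Step 2: Rate = 196 / (42 / 100)
Step 3: Rate = 196 / 0.42
Step 4: Rate = 466.7 kg/ha

466.7


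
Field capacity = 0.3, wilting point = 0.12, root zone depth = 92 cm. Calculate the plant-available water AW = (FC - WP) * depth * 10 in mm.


Step 1: Available water = (FC - WP) * depth * 10
Step 2: AW = (0.3 - 0.12) * 92 * 10
Step 3: AW = 0.18 * 92 * 10
Step 4: AW = 165.6 mm

165.6


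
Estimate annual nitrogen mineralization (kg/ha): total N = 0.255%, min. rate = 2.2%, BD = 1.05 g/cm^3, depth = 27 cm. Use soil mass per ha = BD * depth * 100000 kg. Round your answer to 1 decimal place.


Step 1: Soil mass per ha = BD * depth * 100000 = 1.05 * 27 * 100000 = 2835000 kg
Step 2: Total N pool = soil mass * N%/100 = 2835000 * 0.255/100 = 7229.25 kg/ha
Step 3: N mineralized = N pool * rate%/100 = 7229.25 * 2.2/100 = 159.0 kg/ha/yr

159.0
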